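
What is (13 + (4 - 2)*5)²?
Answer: 529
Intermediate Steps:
(13 + (4 - 2)*5)² = (13 + 2*5)² = (13 + 10)² = 23² = 529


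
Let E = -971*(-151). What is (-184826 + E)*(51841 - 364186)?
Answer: 11933140725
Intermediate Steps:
E = 146621
(-184826 + E)*(51841 - 364186) = (-184826 + 146621)*(51841 - 364186) = -38205*(-312345) = 11933140725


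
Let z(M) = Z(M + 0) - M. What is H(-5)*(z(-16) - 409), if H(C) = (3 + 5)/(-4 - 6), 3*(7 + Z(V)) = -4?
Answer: 4816/15 ≈ 321.07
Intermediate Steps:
Z(V) = -25/3 (Z(V) = -7 + (1/3)*(-4) = -7 - 4/3 = -25/3)
z(M) = -25/3 - M
H(C) = -4/5 (H(C) = 8/(-10) = 8*(-1/10) = -4/5)
H(-5)*(z(-16) - 409) = -4*((-25/3 - 1*(-16)) - 409)/5 = -4*((-25/3 + 16) - 409)/5 = -4*(23/3 - 409)/5 = -4/5*(-1204/3) = 4816/15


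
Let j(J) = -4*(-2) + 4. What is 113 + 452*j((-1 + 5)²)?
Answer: 5537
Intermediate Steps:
j(J) = 12 (j(J) = 8 + 4 = 12)
113 + 452*j((-1 + 5)²) = 113 + 452*12 = 113 + 5424 = 5537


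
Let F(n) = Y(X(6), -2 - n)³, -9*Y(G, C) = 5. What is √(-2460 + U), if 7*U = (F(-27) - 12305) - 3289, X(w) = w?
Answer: I*√167450717/189 ≈ 68.467*I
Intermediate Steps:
Y(G, C) = -5/9 (Y(G, C) = -⅑*5 = -5/9)
F(n) = -125/729 (F(n) = (-5/9)³ = -125/729)
U = -11368151/5103 (U = ((-125/729 - 12305) - 3289)/7 = (-8970470/729 - 3289)/7 = (⅐)*(-11368151/729) = -11368151/5103 ≈ -2227.7)
√(-2460 + U) = √(-2460 - 11368151/5103) = √(-23921531/5103) = I*√167450717/189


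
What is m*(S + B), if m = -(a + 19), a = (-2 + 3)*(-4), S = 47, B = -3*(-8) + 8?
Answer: -1185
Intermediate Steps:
B = 32 (B = 24 + 8 = 32)
a = -4 (a = 1*(-4) = -4)
m = -15 (m = -(-4 + 19) = -1*15 = -15)
m*(S + B) = -15*(47 + 32) = -15*79 = -1185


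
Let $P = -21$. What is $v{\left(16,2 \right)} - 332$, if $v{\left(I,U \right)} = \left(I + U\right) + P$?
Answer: $-335$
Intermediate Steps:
$v{\left(I,U \right)} = -21 + I + U$ ($v{\left(I,U \right)} = \left(I + U\right) - 21 = -21 + I + U$)
$v{\left(16,2 \right)} - 332 = \left(-21 + 16 + 2\right) - 332 = -3 - 332 = -335$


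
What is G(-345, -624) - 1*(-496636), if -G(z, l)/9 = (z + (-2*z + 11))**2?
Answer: -643988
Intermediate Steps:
G(z, l) = -9*(11 - z)**2 (G(z, l) = -9*(z + (-2*z + 11))**2 = -9*(z + (11 - 2*z))**2 = -9*(11 - z)**2)
G(-345, -624) - 1*(-496636) = -9*(-11 - 345)**2 - 1*(-496636) = -9*(-356)**2 + 496636 = -9*126736 + 496636 = -1140624 + 496636 = -643988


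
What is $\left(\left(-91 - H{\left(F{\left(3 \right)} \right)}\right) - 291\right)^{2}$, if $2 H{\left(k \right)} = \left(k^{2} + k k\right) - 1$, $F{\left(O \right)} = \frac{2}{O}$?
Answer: $\frac{47265625}{324} \approx 1.4588 \cdot 10^{5}$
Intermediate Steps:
$H{\left(k \right)} = - \frac{1}{2} + k^{2}$ ($H{\left(k \right)} = \frac{\left(k^{2} + k k\right) - 1}{2} = \frac{\left(k^{2} + k^{2}\right) - 1}{2} = \frac{2 k^{2} - 1}{2} = \frac{-1 + 2 k^{2}}{2} = - \frac{1}{2} + k^{2}$)
$\left(\left(-91 - H{\left(F{\left(3 \right)} \right)}\right) - 291\right)^{2} = \left(\left(-91 - \left(- \frac{1}{2} + \left(\frac{2}{3}\right)^{2}\right)\right) - 291\right)^{2} = \left(\left(-91 - \left(- \frac{1}{2} + \frac{4}{9}\right)\right) - 291\right)^{2} = \left(\left(-91 - - \frac{1}{18}\right) - 291\right)^{2} = \left(\left(-91 + \frac{1}{18}\right) - 291\right)^{2} = \left(- \frac{1637}{18} - 291\right)^{2} = \left(- \frac{6875}{18}\right)^{2} = \frac{47265625}{324}$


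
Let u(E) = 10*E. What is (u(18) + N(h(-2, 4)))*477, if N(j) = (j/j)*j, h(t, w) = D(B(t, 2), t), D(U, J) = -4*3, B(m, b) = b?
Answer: 80136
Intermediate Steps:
D(U, J) = -12
h(t, w) = -12
N(j) = j (N(j) = 1*j = j)
(u(18) + N(h(-2, 4)))*477 = (10*18 - 12)*477 = (180 - 12)*477 = 168*477 = 80136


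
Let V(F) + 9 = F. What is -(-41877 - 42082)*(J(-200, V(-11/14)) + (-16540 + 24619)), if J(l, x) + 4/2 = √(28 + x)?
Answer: 678136843 + 83959*√3570/14 ≈ 6.7850e+8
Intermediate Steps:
V(F) = -9 + F
J(l, x) = -2 + √(28 + x)
-(-41877 - 42082)*(J(-200, V(-11/14)) + (-16540 + 24619)) = -(-41877 - 42082)*((-2 + √(28 + (-9 - 11/14))) + (-16540 + 24619)) = -(-83959)*((-2 + √(28 + (-9 - 11*1/14))) + 8079) = -(-83959)*((-2 + √(28 + (-9 - 11/14))) + 8079) = -(-83959)*((-2 + √(28 - 137/14)) + 8079) = -(-83959)*((-2 + √(255/14)) + 8079) = -(-83959)*((-2 + √3570/14) + 8079) = -(-83959)*(8077 + √3570/14) = -(-678136843 - 83959*√3570/14) = 678136843 + 83959*√3570/14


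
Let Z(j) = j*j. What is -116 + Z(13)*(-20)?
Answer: -3496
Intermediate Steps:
Z(j) = j²
-116 + Z(13)*(-20) = -116 + 13²*(-20) = -116 + 169*(-20) = -116 - 3380 = -3496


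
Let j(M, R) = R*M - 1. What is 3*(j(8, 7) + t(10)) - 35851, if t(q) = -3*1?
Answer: -35695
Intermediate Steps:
j(M, R) = -1 + M*R (j(M, R) = M*R - 1 = -1 + M*R)
t(q) = -3
3*(j(8, 7) + t(10)) - 35851 = 3*((-1 + 8*7) - 3) - 35851 = 3*((-1 + 56) - 3) - 35851 = 3*(55 - 3) - 35851 = 3*52 - 35851 = 156 - 35851 = -35695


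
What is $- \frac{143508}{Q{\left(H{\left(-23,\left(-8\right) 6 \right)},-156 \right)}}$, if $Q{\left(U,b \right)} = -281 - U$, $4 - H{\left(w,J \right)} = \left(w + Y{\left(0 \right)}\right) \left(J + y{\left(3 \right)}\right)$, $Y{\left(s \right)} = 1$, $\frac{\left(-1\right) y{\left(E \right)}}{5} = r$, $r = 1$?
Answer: $- \frac{143508}{881} \approx -162.89$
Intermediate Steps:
$y{\left(E \right)} = -5$ ($y{\left(E \right)} = \left(-5\right) 1 = -5$)
$H{\left(w,J \right)} = 4 - \left(1 + w\right) \left(-5 + J\right)$ ($H{\left(w,J \right)} = 4 - \left(w + 1\right) \left(J - 5\right) = 4 - \left(1 + w\right) \left(-5 + J\right)$)
$- \frac{143508}{Q{\left(H{\left(-23,\left(-8\right) 6 \right)},-156 \right)}} = - \frac{143508}{-281 - \left(9 - \left(-8\right) 6 + 5 \left(-23\right) - \left(-8\right) 6 \left(-23\right)\right)} = - \frac{143508}{-281 - \left(9 - -48 - 115 - \left(-48\right) \left(-23\right)\right)} = - \frac{143508}{-281 - \left(9 + 48 - 115 - 1104\right)} = - \frac{143508}{-281 - -1162} = - \frac{143508}{-281 + 1162} = - \frac{143508}{881}$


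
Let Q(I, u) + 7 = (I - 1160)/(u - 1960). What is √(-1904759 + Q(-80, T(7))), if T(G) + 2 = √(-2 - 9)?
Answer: √2*√((1868574826 - 952383*I*√11)/(-1962 + I*√11)) ≈ 3.8705e-7 + 1380.1*I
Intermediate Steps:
T(G) = -2 + I*√11 (T(G) = -2 + √(-2 - 9) = -2 + √(-11) = -2 + I*√11)
Q(I, u) = -7 + (-1160 + I)/(-1960 + u) (Q(I, u) = -7 + (I - 1160)/(u - 1960) = -7 + (-1160 + I)/(-1960 + u))
√(-1904759 + Q(-80, T(7))) = √(-1904759 + (12560 - 80 - 7*(-2 + I*√11))/(-1960 + (-2 + I*√11))) = √(-1904759 + (12560 - 80 + (14 - 7*I*√11))/(-1962 + I*√11)) = √(-1904759 + (12494 - 7*I*√11)/(-1962 + I*√11))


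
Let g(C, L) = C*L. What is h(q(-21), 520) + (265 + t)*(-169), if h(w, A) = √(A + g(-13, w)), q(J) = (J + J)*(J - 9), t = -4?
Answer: -44109 + 2*I*√3965 ≈ -44109.0 + 125.94*I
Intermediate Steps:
q(J) = 2*J*(-9 + J) (q(J) = (2*J)*(-9 + J) = 2*J*(-9 + J))
h(w, A) = √(A - 13*w)
h(q(-21), 520) + (265 + t)*(-169) = √(520 - 26*(-21)*(-9 - 21)) + (265 - 4)*(-169) = √(520 - 26*(-21)*(-30)) + 261*(-169) = √(520 - 13*1260) - 44109 = √(520 - 16380) - 44109 = √(-15860) - 44109 = 2*I*√3965 - 44109 = -44109 + 2*I*√3965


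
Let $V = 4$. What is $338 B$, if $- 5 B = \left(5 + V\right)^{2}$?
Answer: $- \frac{27378}{5} \approx -5475.6$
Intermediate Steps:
$B = - \frac{81}{5}$ ($B = - \frac{\left(5 + 4\right)^{2}}{5} = - \frac{9^{2}}{5} = \left(- \frac{1}{5}\right) 81 = - \frac{81}{5} \approx -16.2$)
$338 B = 338 \left(- \frac{81}{5}\right) = - \frac{27378}{5}$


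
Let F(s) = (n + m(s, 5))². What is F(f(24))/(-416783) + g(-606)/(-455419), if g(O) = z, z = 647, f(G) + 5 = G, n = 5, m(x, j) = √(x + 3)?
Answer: -291063294/189810897077 - 10*√22/416783 ≈ -0.0016460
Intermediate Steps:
m(x, j) = √(3 + x)
f(G) = -5 + G
F(s) = (5 + √(3 + s))²
g(O) = 647
F(f(24))/(-416783) + g(-606)/(-455419) = (5 + √(3 + (-5 + 24)))²/(-416783) + 647/(-455419) = (5 + √(3 + 19))²*(-1/416783) + 647*(-1/455419) = (5 + √22)²*(-1/416783) - 647/455419 = -(5 + √22)²/416783 - 647/455419 = -647/455419 - (5 + √22)²/416783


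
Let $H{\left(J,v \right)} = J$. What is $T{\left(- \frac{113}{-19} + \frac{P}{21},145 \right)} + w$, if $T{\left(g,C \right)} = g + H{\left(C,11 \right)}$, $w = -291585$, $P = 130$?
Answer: $- \frac{116279717}{399} \approx -2.9143 \cdot 10^{5}$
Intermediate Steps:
$T{\left(g,C \right)} = C + g$ ($T{\left(g,C \right)} = g + C = C + g$)
$T{\left(- \frac{113}{-19} + \frac{P}{21},145 \right)} + w = \left(145 + \left(- \frac{113}{-19} + \frac{130}{21}\right)\right) - 291585 = \left(145 + \left(\left(-113\right) \left(- \frac{1}{19}\right) + 130 \cdot \frac{1}{21}\right)\right) - 291585 = \left(145 + \left(\frac{113}{19} + \frac{130}{21}\right)\right) - 291585 = \left(145 + \frac{4843}{399}\right) - 291585 = \frac{62698}{399} - 291585 = - \frac{116279717}{399}$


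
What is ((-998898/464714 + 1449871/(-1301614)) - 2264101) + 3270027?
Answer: 16012125866868985/15917848642 ≈ 1.0059e+6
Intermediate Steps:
((-998898/464714 + 1449871/(-1301614)) - 2264101) + 3270027 = ((-998898*1/464714 + 1449871*(-1/1301614)) - 2264101) + 3270027 = ((-499449/232357 - 76309/68506) - 2264101) + 3270027 = (-51946183507/15917848642 - 2264101) + 3270027 = -36039668974384349/15917848642 + 3270027 = 16012125866868985/15917848642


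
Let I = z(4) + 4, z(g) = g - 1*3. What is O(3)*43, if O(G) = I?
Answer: 215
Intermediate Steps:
z(g) = -3 + g (z(g) = g - 3 = -3 + g)
I = 5 (I = (-3 + 4) + 4 = 1 + 4 = 5)
O(G) = 5
O(3)*43 = 5*43 = 215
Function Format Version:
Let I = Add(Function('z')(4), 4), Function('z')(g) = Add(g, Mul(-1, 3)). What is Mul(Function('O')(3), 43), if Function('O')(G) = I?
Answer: 215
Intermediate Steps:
Function('z')(g) = Add(-3, g) (Function('z')(g) = Add(g, -3) = Add(-3, g))
I = 5 (I = Add(Add(-3, 4), 4) = Add(1, 4) = 5)
Function('O')(G) = 5
Mul(Function('O')(3), 43) = Mul(5, 43) = 215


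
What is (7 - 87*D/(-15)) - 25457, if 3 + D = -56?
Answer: -128961/5 ≈ -25792.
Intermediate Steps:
D = -59 (D = -3 - 56 = -59)
(7 - 87*D/(-15)) - 25457 = (7 - (-5133)/(-15)) - 25457 = (7 - (-5133)*(-1)/15) - 25457 = (7 - 87*59/15) - 25457 = (7 - 1711/5) - 25457 = -1676/5 - 25457 = -128961/5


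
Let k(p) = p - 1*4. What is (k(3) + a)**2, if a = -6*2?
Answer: 169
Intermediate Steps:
a = -12
k(p) = -4 + p (k(p) = p - 4 = -4 + p)
(k(3) + a)**2 = ((-4 + 3) - 12)**2 = (-1 - 12)**2 = (-13)**2 = 169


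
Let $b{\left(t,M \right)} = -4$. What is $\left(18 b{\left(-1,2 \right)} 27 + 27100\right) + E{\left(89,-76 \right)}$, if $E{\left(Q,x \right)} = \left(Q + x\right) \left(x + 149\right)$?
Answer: $26105$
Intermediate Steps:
$E{\left(Q,x \right)} = \left(149 + x\right) \left(Q + x\right)$ ($E{\left(Q,x \right)} = \left(Q + x\right) \left(149 + x\right) = \left(149 + x\right) \left(Q + x\right)$)
$\left(18 b{\left(-1,2 \right)} 27 + 27100\right) + E{\left(89,-76 \right)} = \left(18 \left(-4\right) 27 + 27100\right) + \left(\left(-76\right)^{2} + 149 \cdot 89 + 149 \left(-76\right) + 89 \left(-76\right)\right) = \left(\left(-72\right) 27 + 27100\right) + \left(5776 + 13261 - 11324 - 6764\right) = \left(-1944 + 27100\right) + 949 = 25156 + 949 = 26105$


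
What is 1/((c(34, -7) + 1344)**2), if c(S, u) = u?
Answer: 1/1787569 ≈ 5.5942e-7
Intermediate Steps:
1/((c(34, -7) + 1344)**2) = 1/((-7 + 1344)**2) = 1/(1337**2) = 1/1787569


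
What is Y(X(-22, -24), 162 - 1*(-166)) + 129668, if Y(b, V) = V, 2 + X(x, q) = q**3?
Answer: 129996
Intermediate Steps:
X(x, q) = -2 + q**3
Y(X(-22, -24), 162 - 1*(-166)) + 129668 = (162 - 1*(-166)) + 129668 = (162 + 166) + 129668 = 328 + 129668 = 129996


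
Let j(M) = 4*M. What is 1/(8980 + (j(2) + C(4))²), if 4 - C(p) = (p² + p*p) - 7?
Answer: 1/9149 ≈ 0.00010930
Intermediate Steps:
C(p) = 11 - 2*p² (C(p) = 4 - ((p² + p*p) - 7) = 4 - ((p² + p²) - 7) = 4 - (2*p² - 7) = 4 - (-7 + 2*p²) = 4 + (7 - 2*p²) = 11 - 2*p²)
1/(8980 + (j(2) + C(4))²) = 1/(8980 + (4*2 + (11 - 2*4²))²) = 1/(8980 + (8 + (11 - 2*16))²) = 1/(8980 + (8 + (11 - 32))²) = 1/(8980 + (8 - 21)²) = 1/(8980 + (-13)²) = 1/(8980 + 169) = 1/9149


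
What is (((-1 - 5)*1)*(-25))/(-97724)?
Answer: -75/48862 ≈ -0.0015349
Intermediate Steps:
(((-1 - 5)*1)*(-25))/(-97724) = (-6*1*(-25))*(-1/97724) = -6*(-25)*(-1/97724) = 150*(-1/97724) = -75/48862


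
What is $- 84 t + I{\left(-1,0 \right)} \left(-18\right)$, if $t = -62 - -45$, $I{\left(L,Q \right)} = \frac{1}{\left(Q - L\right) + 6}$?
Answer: $\frac{9978}{7} \approx 1425.4$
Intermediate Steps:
$I{\left(L,Q \right)} = \frac{1}{6 + Q - L}$
$t = -17$ ($t = -62 + 45 = -17$)
$- 84 t + I{\left(-1,0 \right)} \left(-18\right) = \left(-84\right) \left(-17\right) + \frac{1}{6 + 0 - -1} \left(-18\right) = 1428 + \frac{1}{6 + 0 + 1} \left(-18\right) = 1428 + \frac{1}{7} \left(-18\right) = 1428 - \frac{18}{7} = \frac{9978}{7}$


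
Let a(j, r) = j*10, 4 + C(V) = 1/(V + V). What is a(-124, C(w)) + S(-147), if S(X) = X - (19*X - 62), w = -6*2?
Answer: 1468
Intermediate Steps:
w = -12
C(V) = -4 + 1/(2*V) (C(V) = -4 + 1/(V + V) = -4 + 1/(2*V))
a(j, r) = 10*j
S(X) = 62 - 18*X (S(X) = X - (-62 + 19*X) = X + (62 - 19*X) = 62 - 18*X)
a(-124, C(w)) + S(-147) = 10*(-124) + (62 - 18*(-147)) = -1240 + (62 + 2646) = -1240 + 2708 = 1468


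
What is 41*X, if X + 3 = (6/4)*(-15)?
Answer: -2091/2 ≈ -1045.5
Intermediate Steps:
X = -51/2 (X = -3 + (6/4)*(-15) = -3 + (6*(1/4))*(-15) = -3 + (3/2)*(-15) = -3 - 45/2 = -51/2 ≈ -25.500)
41*X = 41*(-51/2) = -2091/2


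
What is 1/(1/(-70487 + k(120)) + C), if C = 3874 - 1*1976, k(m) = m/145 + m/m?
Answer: 2044070/3879644831 ≈ 0.00052687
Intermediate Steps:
k(m) = 1 + m/145 (k(m) = m*(1/145) + 1 = m/145 + 1 = 1 + m/145)
C = 1898 (C = 3874 - 1976 = 1898)
1/(1/(-70487 + k(120)) + C) = 1/(1/(-70487 + (1 + (1/145)*120)) + 1898) = 1/(1/(-70487 + (1 + 24/29)) + 1898) = 1/(1/(-70487 + 53/29) + 1898) = 1/(1/(-2044070/29) + 1898) = 1/(-29/2044070 + 1898) = 1/(3879644831/2044070) = 2044070/3879644831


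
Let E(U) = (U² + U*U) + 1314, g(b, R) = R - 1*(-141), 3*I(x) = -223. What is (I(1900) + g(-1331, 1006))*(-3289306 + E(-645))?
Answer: -7903221356/3 ≈ -2.6344e+9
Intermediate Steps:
I(x) = -223/3 (I(x) = (⅓)*(-223) = -223/3)
g(b, R) = 141 + R (g(b, R) = R + 141 = 141 + R)
E(U) = 1314 + 2*U² (E(U) = (U² + U²) + 1314 = 2*U² + 1314 = 1314 + 2*U²)
(I(1900) + g(-1331, 1006))*(-3289306 + E(-645)) = (-223/3 + (141 + 1006))*(-3289306 + (1314 + 2*(-645)²)) = (-223/3 + 1147)*(-3289306 + (1314 + 2*416025)) = 3218*(-3289306 + (1314 + 832050))/3 = 3218*(-3289306 + 833364)/3 = (3218/3)*(-2455942) = -7903221356/3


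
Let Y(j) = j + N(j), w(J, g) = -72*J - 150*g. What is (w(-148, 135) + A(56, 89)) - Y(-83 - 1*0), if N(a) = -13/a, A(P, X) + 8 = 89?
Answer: -782703/83 ≈ -9430.2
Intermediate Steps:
A(P, X) = 81 (A(P, X) = -8 + 89 = 81)
w(J, g) = -150*g - 72*J
Y(j) = j - 13/j
(w(-148, 135) + A(56, 89)) - Y(-83 - 1*0) = ((-150*135 - 72*(-148)) + 81) - ((-83 - 1*0) - 13/(-83 - 1*0)) = ((-20250 + 10656) + 81) - ((-83 + 0) - 13/(-83 + 0)) = (-9594 + 81) - (-83 - 13/(-83)) = -9513 - (-83 - 13*(-1/83)) = -9513 - (-83 + 13/83) = -9513 - 1*(-6876/83) = -9513 + 6876/83 = -782703/83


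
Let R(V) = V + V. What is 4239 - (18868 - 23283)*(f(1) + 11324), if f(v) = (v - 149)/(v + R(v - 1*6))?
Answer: 450650711/9 ≈ 5.0072e+7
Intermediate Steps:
R(V) = 2*V
f(v) = (-149 + v)/(-12 + 3*v) (f(v) = (v - 149)/(v + 2*(v - 1*6)) = (-149 + v)/(v + 2*(v - 6)) = (-149 + v)/(v + 2*(-6 + v)) = (-149 + v)/(v + (-12 + 2*v)) = (-149 + v)/(-12 + 3*v))
4239 - (18868 - 23283)*(f(1) + 11324) = 4239 - (18868 - 23283)*((-149 + 1)/(3*(-4 + 1)) + 11324) = 4239 - (-4415)*((⅓)*(-148)/(-3) + 11324) = 4239 - (-4415)*((⅓)*(-⅓)*(-148) + 11324) = 4239 - (-4415)*(148/9 + 11324) = 4239 - (-4415)*102064/9 = 4239 - 1*(-450612560/9) = 4239 + 450612560/9 = 450650711/9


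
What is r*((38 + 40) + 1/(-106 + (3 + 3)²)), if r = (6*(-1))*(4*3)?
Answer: -196524/35 ≈ -5615.0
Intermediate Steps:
r = -72 (r = -6*12 = -72)
r*((38 + 40) + 1/(-106 + (3 + 3)²)) = -72*((38 + 40) + 1/(-106 + (3 + 3)²)) = -72*(78 + 1/(-106 + 6²)) = -72*(78 + 1/(-106 + 36)) = -72*(78 + 1/(-70)) = -72*(78 - 1/70) = -72*5459/70 = -196524/35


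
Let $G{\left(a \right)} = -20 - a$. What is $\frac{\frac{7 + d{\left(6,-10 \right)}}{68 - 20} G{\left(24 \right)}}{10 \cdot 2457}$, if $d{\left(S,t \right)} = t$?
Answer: $\frac{11}{98280} \approx 0.00011193$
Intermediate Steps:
$\frac{\frac{7 + d{\left(6,-10 \right)}}{68 - 20} G{\left(24 \right)}}{10 \cdot 2457} = \frac{\frac{7 - 10}{68 - 20} \left(-20 - 24\right)}{10 \cdot 2457} = \frac{- \frac{3}{48} \left(-20 - 24\right)}{24570} = \left(-3\right) \frac{1}{48} \left(-44\right) \frac{1}{24570} = \left(- \frac{1}{16}\right) \left(-44\right) \frac{1}{24570} = \frac{11}{4} \cdot \frac{1}{24570} = \frac{11}{98280}$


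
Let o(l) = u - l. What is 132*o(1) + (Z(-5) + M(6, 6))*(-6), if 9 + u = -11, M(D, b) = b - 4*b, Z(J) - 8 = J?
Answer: -2682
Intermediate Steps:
Z(J) = 8 + J
M(D, b) = -3*b
u = -20 (u = -9 - 11 = -20)
o(l) = -20 - l
132*o(1) + (Z(-5) + M(6, 6))*(-6) = 132*(-20 - 1*1) + ((8 - 5) - 3*6)*(-6) = 132*(-20 - 1) + (3 - 18)*(-6) = 132*(-21) - 15*(-6) = -2772 + 90 = -2682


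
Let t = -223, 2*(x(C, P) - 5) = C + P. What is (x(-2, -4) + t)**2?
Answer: 48841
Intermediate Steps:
x(C, P) = 5 + C/2 + P/2 (x(C, P) = 5 + (C + P)/2 = 5 + (C/2 + P/2) = 5 + C/2 + P/2)
(x(-2, -4) + t)**2 = ((5 + (1/2)*(-2) + (1/2)*(-4)) - 223)**2 = ((5 - 1 - 2) - 223)**2 = (2 - 223)**2 = (-221)**2 = 48841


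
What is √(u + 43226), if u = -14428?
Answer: 11*√238 ≈ 169.70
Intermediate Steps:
√(u + 43226) = √(-14428 + 43226) = √28798 = 11*√238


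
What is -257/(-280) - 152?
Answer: -42303/280 ≈ -151.08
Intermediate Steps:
-257/(-280) - 152 = -257*(-1/280) - 152 = 257/280 - 152 = -42303/280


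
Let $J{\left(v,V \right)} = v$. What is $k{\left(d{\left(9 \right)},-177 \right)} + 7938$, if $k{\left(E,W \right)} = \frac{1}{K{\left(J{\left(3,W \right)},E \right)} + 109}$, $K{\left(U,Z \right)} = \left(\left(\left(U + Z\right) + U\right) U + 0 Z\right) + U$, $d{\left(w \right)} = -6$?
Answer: $\frac{889057}{112} \approx 7938.0$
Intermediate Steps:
$K{\left(U,Z \right)} = U + U \left(Z + 2 U\right)$ ($K{\left(U,Z \right)} = \left(\left(Z + 2 U\right) U + 0\right) + U = \left(U \left(Z + 2 U\right) + 0\right) + U = U \left(Z + 2 U\right) + U = U + U \left(Z + 2 U\right)$)
$k{\left(E,W \right)} = \frac{1}{130 + 3 E}$ ($k{\left(E,W \right)} = \frac{1}{3 \left(1 + E + 2 \cdot 3\right) + 109} = \frac{1}{3 \left(1 + E + 6\right) + 109} = \frac{1}{3 \left(7 + E\right) + 109} = \frac{1}{\left(21 + 3 E\right) + 109} = \frac{1}{130 + 3 E}$)
$k{\left(d{\left(9 \right)},-177 \right)} + 7938 = \frac{1}{130 + 3 \left(-6\right)} + 7938 = \frac{1}{130 - 18} + 7938 = \frac{1}{112} + 7938 = \frac{889057}{112}$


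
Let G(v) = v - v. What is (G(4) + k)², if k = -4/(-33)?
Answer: 16/1089 ≈ 0.014692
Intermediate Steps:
G(v) = 0
k = 4/33 (k = -4*(-1/33) = 4/33 ≈ 0.12121)
(G(4) + k)² = (0 + 4/33)² = (4/33)² = 16/1089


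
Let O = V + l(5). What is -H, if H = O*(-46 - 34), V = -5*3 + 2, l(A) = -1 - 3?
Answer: -1360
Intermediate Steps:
l(A) = -4
V = -13 (V = -15 + 2 = -13)
O = -17 (O = -13 - 4 = -17)
H = 1360 (H = -17*(-46 - 34) = -17*(-80) = 1360)
-H = -1*1360 = -1360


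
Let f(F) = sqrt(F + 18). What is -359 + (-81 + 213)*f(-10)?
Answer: -359 + 264*sqrt(2) ≈ 14.352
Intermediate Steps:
f(F) = sqrt(18 + F)
-359 + (-81 + 213)*f(-10) = -359 + (-81 + 213)*sqrt(18 - 10) = -359 + 132*sqrt(8) = -359 + 132*(2*sqrt(2)) = -359 + 264*sqrt(2)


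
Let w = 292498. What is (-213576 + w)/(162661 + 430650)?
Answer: 78922/593311 ≈ 0.13302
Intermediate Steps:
(-213576 + w)/(162661 + 430650) = (-213576 + 292498)/(162661 + 430650) = 78922/593311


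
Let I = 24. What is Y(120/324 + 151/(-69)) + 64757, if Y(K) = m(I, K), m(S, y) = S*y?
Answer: 13395667/207 ≈ 64713.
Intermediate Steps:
Y(K) = 24*K
Y(120/324 + 151/(-69)) + 64757 = 24*(120/324 + 151/(-69)) + 64757 = 24*(120*(1/324) + 151*(-1/69)) + 64757 = 24*(10/27 - 151/69) + 64757 = 24*(-1129/621) + 64757 = -9032/207 + 64757 = 13395667/207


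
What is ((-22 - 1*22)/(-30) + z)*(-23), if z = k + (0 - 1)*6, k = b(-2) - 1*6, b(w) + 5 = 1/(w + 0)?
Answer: 11063/30 ≈ 368.77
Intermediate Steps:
b(w) = -5 + 1/w (b(w) = -5 + 1/(w + 0) = -5 + 1/w)
k = -23/2 (k = (-5 + 1/(-2)) - 1*6 = (-5 - ½) - 6 = -11/2 - 6 = -23/2 ≈ -11.500)
z = -35/2 (z = -23/2 + (0 - 1)*6 = -23/2 - 1*6 = -23/2 - 6 = -35/2 ≈ -17.500)
((-22 - 1*22)/(-30) + z)*(-23) = ((-22 - 1*22)/(-30) - 35/2)*(-23) = ((-22 - 22)*(-1/30) - 35/2)*(-23) = (-44*(-1/30) - 35/2)*(-23) = (22/15 - 35/2)*(-23) = -481/30*(-23) = 11063/30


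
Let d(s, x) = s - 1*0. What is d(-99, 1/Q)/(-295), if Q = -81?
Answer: 99/295 ≈ 0.33559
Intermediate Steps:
d(s, x) = s (d(s, x) = s + 0 = s)
d(-99, 1/Q)/(-295) = -99/(-295) = -99*(-1/295) = 99/295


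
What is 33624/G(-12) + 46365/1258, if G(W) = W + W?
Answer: -1716093/1258 ≈ -1364.1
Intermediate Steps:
G(W) = 2*W
33624/G(-12) + 46365/1258 = 33624/((2*(-12))) + 46365/1258 = 33624/(-24) + 46365*(1/1258) = 33624*(-1/24) + 46365/1258 = -1401 + 46365/1258 = -1716093/1258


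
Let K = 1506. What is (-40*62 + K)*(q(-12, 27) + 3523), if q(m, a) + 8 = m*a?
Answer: -3108034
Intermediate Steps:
q(m, a) = -8 + a*m (q(m, a) = -8 + m*a = -8 + a*m)
(-40*62 + K)*(q(-12, 27) + 3523) = (-40*62 + 1506)*((-8 + 27*(-12)) + 3523) = (-2480 + 1506)*((-8 - 324) + 3523) = -974*(-332 + 3523) = -974*3191 = -3108034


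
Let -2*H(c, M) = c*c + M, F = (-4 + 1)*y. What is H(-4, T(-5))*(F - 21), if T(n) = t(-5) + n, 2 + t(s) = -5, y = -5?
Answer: 12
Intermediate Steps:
t(s) = -7 (t(s) = -2 - 5 = -7)
T(n) = -7 + n
F = 15 (F = (-4 + 1)*(-5) = -3*(-5) = 15)
H(c, M) = -M/2 - c²/2 (H(c, M) = -(c*c + M)/2 = -(c² + M)/2 = -(M + c²)/2 = -M/2 - c²/2)
H(-4, T(-5))*(F - 21) = (-(-7 - 5)/2 - ½*(-4)²)*(15 - 21) = (-½*(-12) - ½*16)*(-6) = (6 - 8)*(-6) = -2*(-6) = 12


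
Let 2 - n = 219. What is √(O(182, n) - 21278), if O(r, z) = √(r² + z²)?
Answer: √(-21278 + 7*√1637) ≈ 144.9*I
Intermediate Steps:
n = -217 (n = 2 - 1*219 = 2 - 219 = -217)
√(O(182, n) - 21278) = √(√(182² + (-217)²) - 21278) = √(√(33124 + 47089) - 21278) = √(√80213 - 21278) = √(7*√1637 - 21278) = √(-21278 + 7*√1637)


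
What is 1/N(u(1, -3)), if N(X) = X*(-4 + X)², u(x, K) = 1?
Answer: ⅑ ≈ 0.11111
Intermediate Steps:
1/N(u(1, -3)) = 1/(1*(-4 + 1)²) = 1/(1*(-3)²) = 1/(1*9) = 1/9 = ⅑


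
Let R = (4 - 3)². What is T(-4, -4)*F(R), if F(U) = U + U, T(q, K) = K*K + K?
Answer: 24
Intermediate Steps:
R = 1 (R = 1² = 1)
T(q, K) = K + K² (T(q, K) = K² + K = K + K²)
F(U) = 2*U
T(-4, -4)*F(R) = (-4*(1 - 4))*(2*1) = -4*(-3)*2 = 12*2 = 24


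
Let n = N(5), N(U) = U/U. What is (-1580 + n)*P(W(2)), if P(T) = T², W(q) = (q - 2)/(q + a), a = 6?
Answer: 0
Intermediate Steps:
N(U) = 1
W(q) = (-2 + q)/(6 + q) (W(q) = (q - 2)/(q + 6) = (-2 + q)/(6 + q))
n = 1
(-1580 + n)*P(W(2)) = (-1580 + 1)*((-2 + 2)/(6 + 2))² = -1579*(0/8)² = -1579*((⅛)*0)² = -1579*0² = -1579*0 = 0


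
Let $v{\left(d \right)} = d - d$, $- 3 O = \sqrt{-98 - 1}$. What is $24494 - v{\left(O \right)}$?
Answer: $24494$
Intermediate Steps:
$O = - i \sqrt{11}$ ($O = - \frac{\sqrt{-98 - 1}}{3} = - \frac{\sqrt{-99}}{3} = - \frac{3 i \sqrt{11}}{3} = - i \sqrt{11} \approx - 3.3166 i$)
$v{\left(d \right)} = 0$
$24494 - v{\left(O \right)} = 24494 - 0 = 24494 + 0 = 24494$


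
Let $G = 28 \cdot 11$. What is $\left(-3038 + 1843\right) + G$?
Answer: $-887$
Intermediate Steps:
$G = 308$
$\left(-3038 + 1843\right) + G = \left(-3038 + 1843\right) + 308 = -1195 + 308 = -887$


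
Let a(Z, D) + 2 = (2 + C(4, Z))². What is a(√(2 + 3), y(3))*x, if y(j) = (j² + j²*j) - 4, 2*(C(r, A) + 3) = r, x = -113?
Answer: 113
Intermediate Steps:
C(r, A) = -3 + r/2
y(j) = -4 + j² + j³ (y(j) = (j² + j³) - 4 = -4 + j² + j³)
a(Z, D) = -1 (a(Z, D) = -2 + (2 + (-3 + (½)*4))² = -2 + (2 + (-3 + 2))² = -2 + (2 - 1)² = -2 + 1² = -2 + 1 = -1)
a(√(2 + 3), y(3))*x = -1*(-113) = 113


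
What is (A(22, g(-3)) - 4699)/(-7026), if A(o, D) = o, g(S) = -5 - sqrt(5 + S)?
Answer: 1559/2342 ≈ 0.66567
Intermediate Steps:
(A(22, g(-3)) - 4699)/(-7026) = (22 - 4699)/(-7026) = -4677*(-1/7026) = 1559/2342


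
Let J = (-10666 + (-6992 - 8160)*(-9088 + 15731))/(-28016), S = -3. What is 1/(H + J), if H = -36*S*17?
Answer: 136/738363 ≈ 0.00018419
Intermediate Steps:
H = 1836 (H = -36*(-3)*17 = 108*17 = 1836)
J = 488667/136 (J = (-10666 - 15152*6643)*(-1/28016) = (-10666 - 100654736)*(-1/28016) = -100665402*(-1/28016) = 488667/136 ≈ 3593.1)
1/(H + J) = 1/(1836 + 488667/136) = 1/(738363/136) = 136/738363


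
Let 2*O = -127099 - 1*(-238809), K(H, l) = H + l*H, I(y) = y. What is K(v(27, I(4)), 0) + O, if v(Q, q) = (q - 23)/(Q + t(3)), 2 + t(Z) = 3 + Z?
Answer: 1731486/31 ≈ 55854.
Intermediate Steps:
t(Z) = 1 + Z (t(Z) = -2 + (3 + Z) = 1 + Z)
v(Q, q) = (-23 + q)/(4 + Q) (v(Q, q) = (q - 23)/(Q + (1 + 3)) = (-23 + q)/(Q + 4) = (-23 + q)/(4 + Q))
K(H, l) = H + H*l
O = 55855 (O = (-127099 - 1*(-238809))/2 = (-127099 + 238809)/2 = (½)*111710 = 55855)
K(v(27, I(4)), 0) + O = ((-23 + 4)/(4 + 27))*(1 + 0) + 55855 = (-19/31)*1 + 55855 = ((1/31)*(-19))*1 + 55855 = -19/31*1 + 55855 = -19/31 + 55855 = 1731486/31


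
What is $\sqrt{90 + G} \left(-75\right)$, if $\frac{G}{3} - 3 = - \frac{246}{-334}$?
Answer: $- \frac{225 \sqrt{313626}}{167} \approx -754.52$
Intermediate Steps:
$G = \frac{1872}{167}$ ($G = 9 + 3 \left(- \frac{246}{-334}\right) = 9 + 3 \left(\left(-246\right) \left(- \frac{1}{334}\right)\right) = 9 + 3 \cdot \frac{123}{167} = 9 + \frac{369}{167} = \frac{1872}{167} \approx 11.21$)
$\sqrt{90 + G} \left(-75\right) = \sqrt{90 + \frac{1872}{167}} \left(-75\right) = \sqrt{\frac{16902}{167}} \left(-75\right) = \frac{3 \sqrt{313626}}{167} \left(-75\right) = - \frac{225 \sqrt{313626}}{167}$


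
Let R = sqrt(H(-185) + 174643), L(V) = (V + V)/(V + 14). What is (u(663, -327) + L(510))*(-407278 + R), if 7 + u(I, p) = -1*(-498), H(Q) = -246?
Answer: -26300384128/131 + 64576*sqrt(174397)/131 ≈ -2.0056e+8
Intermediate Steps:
L(V) = 2*V/(14 + V) (L(V) = (2*V)/(14 + V) = 2*V/(14 + V))
u(I, p) = 491 (u(I, p) = -7 - 1*(-498) = -7 + 498 = 491)
R = sqrt(174397) (R = sqrt(-246 + 174643) = sqrt(174397) ≈ 417.61)
(u(663, -327) + L(510))*(-407278 + R) = (491 + 2*510/(14 + 510))*(-407278 + sqrt(174397)) = (491 + 2*510/524)*(-407278 + sqrt(174397)) = (491 + 2*510*(1/524))*(-407278 + sqrt(174397)) = (491 + 255/131)*(-407278 + sqrt(174397)) = 64576*(-407278 + sqrt(174397))/131 = -26300384128/131 + 64576*sqrt(174397)/131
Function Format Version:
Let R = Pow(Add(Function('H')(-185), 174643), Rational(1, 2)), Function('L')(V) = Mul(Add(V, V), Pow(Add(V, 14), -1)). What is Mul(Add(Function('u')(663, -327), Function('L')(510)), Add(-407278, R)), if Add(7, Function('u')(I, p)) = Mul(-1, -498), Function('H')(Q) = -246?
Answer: Add(Rational(-26300384128, 131), Mul(Rational(64576, 131), Pow(174397, Rational(1, 2)))) ≈ -2.0056e+8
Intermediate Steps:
Function('L')(V) = Mul(2, V, Pow(Add(14, V), -1)) (Function('L')(V) = Mul(Mul(2, V), Pow(Add(14, V), -1)) = Mul(2, V, Pow(Add(14, V), -1)))
Function('u')(I, p) = 491 (Function('u')(I, p) = Add(-7, Mul(-1, -498)) = Add(-7, 498) = 491)
R = Pow(174397, Rational(1, 2)) (R = Pow(Add(-246, 174643), Rational(1, 2)) = Pow(174397, Rational(1, 2)) ≈ 417.61)
Mul(Add(Function('u')(663, -327), Function('L')(510)), Add(-407278, R)) = Mul(Add(491, Mul(2, 510, Pow(Add(14, 510), -1))), Add(-407278, Pow(174397, Rational(1, 2)))) = Mul(Add(491, Mul(2, 510, Pow(524, -1))), Add(-407278, Pow(174397, Rational(1, 2)))) = Mul(Add(491, Mul(2, 510, Rational(1, 524))), Add(-407278, Pow(174397, Rational(1, 2)))) = Mul(Add(491, Rational(255, 131)), Add(-407278, Pow(174397, Rational(1, 2)))) = Mul(Rational(64576, 131), Add(-407278, Pow(174397, Rational(1, 2)))) = Add(Rational(-26300384128, 131), Mul(Rational(64576, 131), Pow(174397, Rational(1, 2))))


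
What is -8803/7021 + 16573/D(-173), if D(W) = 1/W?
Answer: -20130121512/7021 ≈ -2.8671e+6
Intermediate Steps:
-8803/7021 + 16573/D(-173) = -8803/7021 + 16573/(1/(-173)) = -8803*1/7021 + 16573/(-1/173) = -8803/7021 + 16573*(-173) = -8803/7021 - 2867129 = -20130121512/7021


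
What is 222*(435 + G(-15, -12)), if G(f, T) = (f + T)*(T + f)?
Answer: 258408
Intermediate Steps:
G(f, T) = (T + f)² (G(f, T) = (T + f)*(T + f) = (T + f)²)
222*(435 + G(-15, -12)) = 222*(435 + (-12 - 15)²) = 222*(435 + (-27)²) = 222*(435 + 729) = 222*1164 = 258408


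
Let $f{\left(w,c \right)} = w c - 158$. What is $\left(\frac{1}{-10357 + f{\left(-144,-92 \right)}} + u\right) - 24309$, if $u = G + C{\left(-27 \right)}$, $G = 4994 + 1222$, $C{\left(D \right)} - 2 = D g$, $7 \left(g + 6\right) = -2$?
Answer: $- \frac{342852110}{19131} \approx -17921.0$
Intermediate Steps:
$g = - \frac{44}{7}$ ($g = -6 + \frac{1}{7} \left(-2\right) = -6 - \frac{2}{7} = - \frac{44}{7} \approx -6.2857$)
$C{\left(D \right)} = 2 - \frac{44 D}{7}$ ($C{\left(D \right)} = 2 + D \left(- \frac{44}{7}\right) = 2 - \frac{44 D}{7}$)
$G = 6216$
$f{\left(w,c \right)} = -158 + c w$ ($f{\left(w,c \right)} = c w - 158 = -158 + c w$)
$u = \frac{44714}{7}$ ($u = 6216 + \left(2 - - \frac{1188}{7}\right) = 6216 + \left(2 + \frac{1188}{7}\right) = 6216 + \frac{1202}{7} = \frac{44714}{7} \approx 6387.7$)
$\left(\frac{1}{-10357 + f{\left(-144,-92 \right)}} + u\right) - 24309 = \left(\frac{1}{-10357 - -13090} + \frac{44714}{7}\right) - 24309 = \left(\frac{1}{-10357 + \left(-158 + 13248\right)} + \frac{44714}{7}\right) - 24309 = \left(\frac{1}{-10357 + 13090} + \frac{44714}{7}\right) - 24309 = \left(\frac{1}{2733} + \frac{44714}{7}\right) - 24309 = \frac{122203369}{19131} - 24309 = - \frac{342852110}{19131}$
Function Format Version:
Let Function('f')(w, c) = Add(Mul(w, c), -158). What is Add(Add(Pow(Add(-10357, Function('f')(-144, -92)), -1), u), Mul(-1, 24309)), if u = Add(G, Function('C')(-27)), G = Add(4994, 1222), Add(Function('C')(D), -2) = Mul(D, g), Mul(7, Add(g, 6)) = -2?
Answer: Rational(-342852110, 19131) ≈ -17921.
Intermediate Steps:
g = Rational(-44, 7) (g = Add(-6, Mul(Rational(1, 7), -2)) = Add(-6, Rational(-2, 7)) = Rational(-44, 7) ≈ -6.2857)
Function('C')(D) = Add(2, Mul(Rational(-44, 7), D)) (Function('C')(D) = Add(2, Mul(D, Rational(-44, 7))) = Add(2, Mul(Rational(-44, 7), D)))
G = 6216
Function('f')(w, c) = Add(-158, Mul(c, w)) (Function('f')(w, c) = Add(Mul(c, w), -158) = Add(-158, Mul(c, w)))
u = Rational(44714, 7) (u = Add(6216, Add(2, Mul(Rational(-44, 7), -27))) = Add(6216, Add(2, Rational(1188, 7))) = Add(6216, Rational(1202, 7)) = Rational(44714, 7) ≈ 6387.7)
Add(Add(Pow(Add(-10357, Function('f')(-144, -92)), -1), u), Mul(-1, 24309)) = Add(Add(Pow(Add(-10357, Add(-158, Mul(-92, -144))), -1), Rational(44714, 7)), Mul(-1, 24309)) = Add(Add(Pow(Add(-10357, Add(-158, 13248)), -1), Rational(44714, 7)), -24309) = Add(Add(Pow(Add(-10357, 13090), -1), Rational(44714, 7)), -24309) = Add(Add(Pow(2733, -1), Rational(44714, 7)), -24309) = Add(Add(Rational(1, 2733), Rational(44714, 7)), -24309) = Add(Rational(122203369, 19131), -24309) = Rational(-342852110, 19131)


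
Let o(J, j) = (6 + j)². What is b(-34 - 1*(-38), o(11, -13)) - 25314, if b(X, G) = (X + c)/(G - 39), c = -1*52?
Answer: -126594/5 ≈ -25319.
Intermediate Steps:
c = -52
b(X, G) = (-52 + X)/(-39 + G) (b(X, G) = (X - 52)/(G - 39) = (-52 + X)/(-39 + G))
b(-34 - 1*(-38), o(11, -13)) - 25314 = (-52 + (-34 - 1*(-38)))/(-39 + (6 - 13)²) - 25314 = (-52 + (-34 + 38))/(-39 + (-7)²) - 25314 = (-52 + 4)/(-39 + 49) - 25314 = -48/10 - 25314 = (⅒)*(-48) - 25314 = -24/5 - 25314 = -126594/5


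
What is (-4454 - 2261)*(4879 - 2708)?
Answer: -14578265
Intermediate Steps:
(-4454 - 2261)*(4879 - 2708) = -6715*2171 = -14578265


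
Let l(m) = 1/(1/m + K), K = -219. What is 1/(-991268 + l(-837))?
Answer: -183304/181703390309 ≈ -1.0088e-6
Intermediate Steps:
l(m) = 1/(-219 + 1/m) (l(m) = 1/(1/m - 219) = 1/(-219 + 1/m))
1/(-991268 + l(-837)) = 1/(-991268 - 1*(-837)/(-1 + 219*(-837))) = 1/(-991268 - 1*(-837)/(-1 - 183303)) = 1/(-991268 - 1*(-837)/(-183304)) = 1/(-991268 - 1*(-837)*(-1/183304)) = 1/(-991268 - 837/183304) = 1/(-181703390309/183304) = -183304/181703390309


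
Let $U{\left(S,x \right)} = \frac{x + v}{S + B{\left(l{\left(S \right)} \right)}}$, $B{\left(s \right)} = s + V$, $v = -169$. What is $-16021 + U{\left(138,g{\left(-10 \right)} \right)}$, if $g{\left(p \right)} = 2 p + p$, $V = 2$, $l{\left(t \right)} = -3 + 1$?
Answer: $- \frac{2211097}{138} \approx -16022.0$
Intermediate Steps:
$l{\left(t \right)} = -2$
$B{\left(s \right)} = 2 + s$ ($B{\left(s \right)} = s + 2 = 2 + s$)
$g{\left(p \right)} = 3 p$
$U{\left(S,x \right)} = \frac{-169 + x}{S}$ ($U{\left(S,x \right)} = \frac{x - 169}{S + \left(2 - 2\right)} = \frac{-169 + x}{S + 0} = \frac{-169 + x}{S}$)
$-16021 + U{\left(138,g{\left(-10 \right)} \right)} = -16021 + \frac{-169 + 3 \left(-10\right)}{138} = -16021 + \frac{-169 - 30}{138} = -16021 + \frac{1}{138} \left(-199\right) = -16021 - \frac{199}{138} = - \frac{2211097}{138}$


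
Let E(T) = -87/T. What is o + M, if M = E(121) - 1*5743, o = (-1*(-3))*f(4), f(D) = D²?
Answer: -689182/121 ≈ -5695.7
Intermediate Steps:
o = 48 (o = -1*(-3)*4² = 3*16 = 48)
M = -694990/121 (M = -87/121 - 1*5743 = -87*1/121 - 5743 = -87/121 - 5743 = -694990/121 ≈ -5743.7)
o + M = 48 - 694990/121 = -689182/121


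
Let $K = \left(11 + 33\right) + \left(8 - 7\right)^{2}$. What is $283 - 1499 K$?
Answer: $-67172$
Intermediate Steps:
$K = 45$ ($K = 44 + 1^{2} = 44 + 1 = 45$)
$283 - 1499 K = 283 - 67455 = -67172$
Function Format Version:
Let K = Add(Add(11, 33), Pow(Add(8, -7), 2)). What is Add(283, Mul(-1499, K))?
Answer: -67172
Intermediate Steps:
K = 45 (K = Add(44, Pow(1, 2)) = Add(44, 1) = 45)
Add(283, Mul(-1499, K)) = Add(283, Mul(-1499, 45)) = Add(283, -67455) = -67172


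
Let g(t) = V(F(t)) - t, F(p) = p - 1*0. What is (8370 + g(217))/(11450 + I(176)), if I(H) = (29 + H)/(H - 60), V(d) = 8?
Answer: 946676/1328405 ≈ 0.71264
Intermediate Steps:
F(p) = p (F(p) = p + 0 = p)
g(t) = 8 - t
I(H) = (29 + H)/(-60 + H)
(8370 + g(217))/(11450 + I(176)) = (8370 + (8 - 1*217))/(11450 + (29 + 176)/(-60 + 176)) = (8370 + (8 - 217))/(11450 + 205/116) = (8370 - 209)/(11450 + (1/116)*205) = 8161/(11450 + 205/116) = 8161/(1328405/116) = 8161*(116/1328405) = 946676/1328405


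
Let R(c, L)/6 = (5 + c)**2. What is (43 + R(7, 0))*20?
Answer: 18140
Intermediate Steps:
R(c, L) = 6*(5 + c)**2
(43 + R(7, 0))*20 = (43 + 6*(5 + 7)**2)*20 = (43 + 6*12**2)*20 = (43 + 6*144)*20 = (43 + 864)*20 = 907*20 = 18140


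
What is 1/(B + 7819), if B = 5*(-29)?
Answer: 1/7674 ≈ 0.00013031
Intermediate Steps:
B = -145
1/(B + 7819) = 1/(-145 + 7819) = 1/7674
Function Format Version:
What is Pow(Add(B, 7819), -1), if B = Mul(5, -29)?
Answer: Rational(1, 7674) ≈ 0.00013031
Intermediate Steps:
B = -145
Pow(Add(B, 7819), -1) = Pow(Add(-145, 7819), -1) = Pow(7674, -1) = Rational(1, 7674)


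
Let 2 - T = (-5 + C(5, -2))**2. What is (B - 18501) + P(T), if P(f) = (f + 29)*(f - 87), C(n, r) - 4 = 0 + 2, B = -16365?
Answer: -37446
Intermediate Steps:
C(n, r) = 6 (C(n, r) = 4 + (0 + 2) = 4 + 2 = 6)
T = 1 (T = 2 - (-5 + 6)**2 = 2 - 1*1**2 = 2 - 1*1 = 2 - 1 = 1)
P(f) = (-87 + f)*(29 + f) (P(f) = (29 + f)*(-87 + f) = (-87 + f)*(29 + f))
(B - 18501) + P(T) = (-16365 - 18501) + (-2523 + 1**2 - 58*1) = -34866 + (-2523 + 1 - 58) = -34866 - 2580 = -37446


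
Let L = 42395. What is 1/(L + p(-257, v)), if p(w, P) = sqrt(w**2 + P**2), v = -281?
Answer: 8479/359438203 - sqrt(145010)/1797191015 ≈ 2.3378e-5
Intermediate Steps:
p(w, P) = sqrt(P**2 + w**2)
1/(L + p(-257, v)) = 1/(42395 + sqrt((-281)**2 + (-257)**2)) = 1/(42395 + sqrt(78961 + 66049)) = 1/(42395 + sqrt(145010))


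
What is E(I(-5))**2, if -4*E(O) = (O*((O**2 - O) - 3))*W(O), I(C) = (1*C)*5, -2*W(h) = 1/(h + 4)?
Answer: 261630625/28224 ≈ 9269.8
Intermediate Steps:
W(h) = -1/(2*(4 + h)) (W(h) = -1/(2*(h + 4)) = -1/(2*(4 + h)))
I(C) = 5*C (I(C) = C*5 = 5*C)
E(O) = O*(-3 + O**2 - O)/(4*(8 + 2*O)) (E(O) = -O*((O**2 - O) - 3)*(-1/(8 + 2*O))/4 = -O*(-3 + O**2 - O)*(-1/(8 + 2*O))/4 = -(-1)*O*(-3 + O**2 - O)/(4*(8 + 2*O)) = O*(-3 + O**2 - O)/(4*(8 + 2*O)))
E(I(-5))**2 = ((5*(-5))*(-3 + (5*(-5))**2 - 5*(-5))/(8*(4 + 5*(-5))))**2 = ((1/8)*(-25)*(-3 + (-25)**2 - 1*(-25))/(4 - 25))**2 = ((1/8)*(-25)*(-3 + 625 + 25)/(-21))**2 = ((1/8)*(-25)*(-1/21)*647)**2 = (16175/168)**2 = 261630625/28224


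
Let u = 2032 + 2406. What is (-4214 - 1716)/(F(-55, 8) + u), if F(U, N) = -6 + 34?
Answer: -2965/2233 ≈ -1.3278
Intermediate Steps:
F(U, N) = 28
u = 4438
(-4214 - 1716)/(F(-55, 8) + u) = (-4214 - 1716)/(28 + 4438) = -5930/4466 = -5930*1/4466 = -2965/2233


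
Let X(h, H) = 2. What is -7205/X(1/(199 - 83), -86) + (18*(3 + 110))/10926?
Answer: -4373209/1214 ≈ -3602.3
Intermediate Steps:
-7205/X(1/(199 - 83), -86) + (18*(3 + 110))/10926 = -7205/2 + (18*(3 + 110))/10926 = -7205*1/2 + (18*113)*(1/10926) = -7205/2 + 2034*(1/10926) = -7205/2 + 113/607 = -4373209/1214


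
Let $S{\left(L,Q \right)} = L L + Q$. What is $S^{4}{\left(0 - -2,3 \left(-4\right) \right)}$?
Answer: $4096$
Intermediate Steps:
$S{\left(L,Q \right)} = Q + L^{2}$ ($S{\left(L,Q \right)} = L^{2} + Q = Q + L^{2}$)
$S^{4}{\left(0 - -2,3 \left(-4\right) \right)} = \left(3 \left(-4\right) + \left(0 - -2\right)^{2}\right)^{4} = \left(-12 + \left(0 + 2\right)^{2}\right)^{4} = \left(-12 + 2^{2}\right)^{4} = \left(-12 + 4\right)^{4} = \left(-8\right)^{4} = 4096$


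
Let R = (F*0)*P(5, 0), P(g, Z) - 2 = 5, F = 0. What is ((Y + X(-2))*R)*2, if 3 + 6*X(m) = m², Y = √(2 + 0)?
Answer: 0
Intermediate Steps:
Y = √2 ≈ 1.4142
X(m) = -½ + m²/6
P(g, Z) = 7 (P(g, Z) = 2 + 5 = 7)
R = 0 (R = (0*0)*7 = 0*7 = 0)
((Y + X(-2))*R)*2 = ((√2 + (-½ + (⅙)*(-2)²))*0)*2 = ((√2 + (-½ + (⅙)*4))*0)*2 = ((√2 + (-½ + ⅔))*0)*2 = ((√2 + ⅙)*0)*2 = ((⅙ + √2)*0)*2 = 0*2 = 0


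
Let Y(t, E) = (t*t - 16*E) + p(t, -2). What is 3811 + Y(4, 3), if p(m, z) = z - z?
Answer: 3779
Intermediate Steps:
p(m, z) = 0
Y(t, E) = t**2 - 16*E (Y(t, E) = (t*t - 16*E) + 0 = (t**2 - 16*E) + 0 = t**2 - 16*E)
3811 + Y(4, 3) = 3811 + (4**2 - 16*3) = 3811 + (16 - 48) = 3811 - 32 = 3779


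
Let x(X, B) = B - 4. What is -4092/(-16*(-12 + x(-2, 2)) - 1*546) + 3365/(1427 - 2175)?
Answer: 988643/120428 ≈ 8.2094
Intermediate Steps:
x(X, B) = -4 + B
-4092/(-16*(-12 + x(-2, 2)) - 1*546) + 3365/(1427 - 2175) = -4092/(-16*(-12 + (-4 + 2)) - 1*546) + 3365/(1427 - 2175) = -4092/(-16*(-12 - 2) - 546) + 3365/(-748) = -4092/(-16*(-14) - 546) + 3365*(-1/748) = -4092/(224 - 546) - 3365/748 = -4092/(-322) - 3365/748 = -4092*(-1/322) - 3365/748 = 2046/161 - 3365/748 = 988643/120428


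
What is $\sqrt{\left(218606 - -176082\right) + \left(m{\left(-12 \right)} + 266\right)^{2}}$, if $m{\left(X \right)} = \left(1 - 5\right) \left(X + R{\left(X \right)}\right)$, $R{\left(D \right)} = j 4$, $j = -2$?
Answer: $6 \sqrt{14289} \approx 717.22$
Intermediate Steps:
$R{\left(D \right)} = -8$ ($R{\left(D \right)} = \left(-2\right) 4 = -8$)
$m{\left(X \right)} = 32 - 4 X$ ($m{\left(X \right)} = \left(1 - 5\right) \left(X - 8\right) = - 4 \left(-8 + X\right) = 32 - 4 X$)
$\sqrt{\left(218606 - -176082\right) + \left(m{\left(-12 \right)} + 266\right)^{2}} = \sqrt{\left(218606 - -176082\right) + \left(\left(32 - -48\right) + 266\right)^{2}} = \sqrt{\left(218606 + 176082\right) + \left(\left(32 + 48\right) + 266\right)^{2}} = \sqrt{394688 + \left(80 + 266\right)^{2}} = \sqrt{394688 + 346^{2}} = \sqrt{394688 + 119716} = \sqrt{514404} = 6 \sqrt{14289}$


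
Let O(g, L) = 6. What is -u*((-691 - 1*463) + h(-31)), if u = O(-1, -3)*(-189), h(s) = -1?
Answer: -1309770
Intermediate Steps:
u = -1134 (u = 6*(-189) = -1134)
-u*((-691 - 1*463) + h(-31)) = -(-1134)*((-691 - 1*463) - 1) = -(-1134)*((-691 - 463) - 1) = -(-1134)*(-1154 - 1) = -(-1134)*(-1155) = -1*1309770 = -1309770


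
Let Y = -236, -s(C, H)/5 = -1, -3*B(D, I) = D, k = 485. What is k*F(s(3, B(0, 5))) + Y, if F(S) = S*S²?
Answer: 60389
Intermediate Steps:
B(D, I) = -D/3
s(C, H) = 5 (s(C, H) = -5*(-1) = 5)
F(S) = S³
k*F(s(3, B(0, 5))) + Y = 485*5³ - 236 = 485*125 - 236 = 60625 - 236 = 60389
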